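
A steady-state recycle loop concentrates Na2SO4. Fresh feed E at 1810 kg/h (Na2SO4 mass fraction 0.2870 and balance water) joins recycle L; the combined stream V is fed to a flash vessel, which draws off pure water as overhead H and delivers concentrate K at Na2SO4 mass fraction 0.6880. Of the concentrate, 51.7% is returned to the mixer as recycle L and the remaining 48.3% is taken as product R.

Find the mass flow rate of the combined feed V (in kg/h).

Overall Na2SO4 balance (none leaves overhead): Na2SO4 in fresh feed = Na2SO4 in product, i.e. 1810×0.287 = (1−0.517)·K·0.688.
K = 519.47/(0.688×0.483) = 1563.2 kg/h.
Recycle L = 0.517×1563.2 = 808.19 kg/h.
Combined feed V = 1810 + 808.19 = 2618.2 kg/h.

2618 kg/h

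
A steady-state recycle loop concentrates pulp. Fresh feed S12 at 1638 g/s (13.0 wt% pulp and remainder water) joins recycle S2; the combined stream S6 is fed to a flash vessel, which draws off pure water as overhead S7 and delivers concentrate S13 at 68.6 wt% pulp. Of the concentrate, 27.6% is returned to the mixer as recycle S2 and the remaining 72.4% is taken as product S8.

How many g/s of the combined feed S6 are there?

Overall pulp balance (none leaves overhead): pulp in fresh feed = pulp in product, i.e. 1638×0.130 = (1−0.276)·S13·0.686.
S13 = 212.94/(0.686×0.724) = 428.74 g/s.
Recycle S2 = 0.276×428.74 = 118.33 g/s.
Combined feed S6 = 1638 + 118.33 = 1756.3 g/s.

1756 g/s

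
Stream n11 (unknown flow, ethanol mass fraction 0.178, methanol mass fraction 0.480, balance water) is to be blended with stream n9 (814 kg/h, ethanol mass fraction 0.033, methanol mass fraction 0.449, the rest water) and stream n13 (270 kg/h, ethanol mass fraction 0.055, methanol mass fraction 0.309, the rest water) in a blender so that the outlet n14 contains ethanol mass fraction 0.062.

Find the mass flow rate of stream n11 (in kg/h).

219.8 kg/h

Let n11 be the unknown flow. Total out = 1084 + n11.
ethanol balance: 41.712 + 0.178·n11 = 0.062·(1084 + n11)
(0.178 − 0.062)·n11 = 0.062×1084 − 41.712 = 25.496
n11 = 25.496 / 0.116 = 219.79 kg/h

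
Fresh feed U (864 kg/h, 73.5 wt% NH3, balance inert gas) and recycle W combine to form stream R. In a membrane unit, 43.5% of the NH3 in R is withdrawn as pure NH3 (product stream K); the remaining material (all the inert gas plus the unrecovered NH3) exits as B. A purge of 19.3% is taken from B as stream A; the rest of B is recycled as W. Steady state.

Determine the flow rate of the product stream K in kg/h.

NH3 in R: m_A = 864×0.735 + (1−0.193)·(1−0.435)·m_A, so m_A = 635.04/0.5440 = 1167.3 kg/h.
Product K = 0.435×1167.3 = 507.76 kg/h.

507.8 kg/h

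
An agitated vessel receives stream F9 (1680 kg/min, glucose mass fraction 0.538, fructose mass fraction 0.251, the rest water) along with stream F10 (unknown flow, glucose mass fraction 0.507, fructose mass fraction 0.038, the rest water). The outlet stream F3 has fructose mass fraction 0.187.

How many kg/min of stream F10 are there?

721.6 kg/min

Let F10 be the unknown flow. Total out = 1680 + F10.
fructose balance: 421.68 + 0.038·F10 = 0.187·(1680 + F10)
(0.038 − 0.187)·F10 = 0.187×1680 − 421.68 = -107.52
F10 = -107.52 / -0.149 = 721.61 kg/min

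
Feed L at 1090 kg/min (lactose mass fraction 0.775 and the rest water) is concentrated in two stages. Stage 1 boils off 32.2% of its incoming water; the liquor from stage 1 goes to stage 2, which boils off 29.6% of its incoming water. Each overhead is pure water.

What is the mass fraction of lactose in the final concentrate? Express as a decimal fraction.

0.878

water in feed = 1090×0.225 = 245.25 kg/min.
After stage 1: water left = (1−0.322)×245.25 = 166.28; stream total = 1011 kg/min.
After stage 2: water left = (1−0.296)×166.28 = 117.06; final concentrate = 961.81 kg/min.
lactose fraction = 844.75/961.81 = 0.878.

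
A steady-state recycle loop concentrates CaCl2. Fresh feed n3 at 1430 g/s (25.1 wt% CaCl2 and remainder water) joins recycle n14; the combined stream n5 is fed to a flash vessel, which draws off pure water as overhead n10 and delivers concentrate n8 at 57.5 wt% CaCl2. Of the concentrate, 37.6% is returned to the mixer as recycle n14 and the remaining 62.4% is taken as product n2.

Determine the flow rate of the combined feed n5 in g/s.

1806 g/s

Overall CaCl2 balance (none leaves overhead): CaCl2 in fresh feed = CaCl2 in product, i.e. 1430×0.251 = (1−0.376)·n8·0.575.
n8 = 358.93/(0.575×0.624) = 1000.4 g/s.
Recycle n14 = 0.376×1000.4 = 376.14 g/s.
Combined feed n5 = 1430 + 376.14 = 1806.1 g/s.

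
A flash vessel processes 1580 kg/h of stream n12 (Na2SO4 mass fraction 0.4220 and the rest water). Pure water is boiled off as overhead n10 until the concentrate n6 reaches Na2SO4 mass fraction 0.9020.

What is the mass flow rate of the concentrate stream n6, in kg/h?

739.2 kg/h

Na2SO4 is conserved: 1580×0.422 = 666.76 kg/h all reports to the concentrate.
Concentrate = 666.76/(target fraction) = 739.2 kg/h.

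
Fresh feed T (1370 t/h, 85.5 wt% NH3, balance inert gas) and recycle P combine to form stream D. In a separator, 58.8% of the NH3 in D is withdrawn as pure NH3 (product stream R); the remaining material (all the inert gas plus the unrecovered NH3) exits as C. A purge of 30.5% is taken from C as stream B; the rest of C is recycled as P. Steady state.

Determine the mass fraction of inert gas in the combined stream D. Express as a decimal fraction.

inert gas enters only via T and leaves only via the purge: 1370×0.145 = 0.305×(inert gas in C), and the separator passes all inert gas, so inert gas in D = inert gas in C = 651.31 t/h.
NH3 in D: m_A = 1370×0.855 + (1−0.305)·(1−0.588)·m_A, so m_A = 1171.3/0.7137 = 1641.3 t/h.
D = 1641.3 + 651.31 = 2292.6 t/h.
inert gas fraction in D = 651.31/2292.6 = 0.284.

0.284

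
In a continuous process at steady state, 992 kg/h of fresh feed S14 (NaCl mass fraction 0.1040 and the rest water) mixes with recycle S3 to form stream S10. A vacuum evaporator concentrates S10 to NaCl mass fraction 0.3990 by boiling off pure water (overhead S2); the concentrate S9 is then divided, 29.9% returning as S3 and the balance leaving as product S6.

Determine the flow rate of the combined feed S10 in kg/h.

Overall NaCl balance (none leaves overhead): NaCl in fresh feed = NaCl in product, i.e. 992×0.104 = (1−0.299)·S9·0.399.
S9 = 103.17/(0.399×0.701) = 368.85 kg/h.
Recycle S3 = 0.299×368.85 = 110.29 kg/h.
Combined feed S10 = 992 + 110.29 = 1102.3 kg/h.

1102 kg/h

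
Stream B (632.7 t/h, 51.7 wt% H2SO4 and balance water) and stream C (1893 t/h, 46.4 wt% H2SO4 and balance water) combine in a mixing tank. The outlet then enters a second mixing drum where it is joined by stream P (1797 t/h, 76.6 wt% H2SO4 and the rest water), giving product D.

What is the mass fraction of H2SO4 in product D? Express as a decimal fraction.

Overall, product flow = 4322.7 t/h.
H2SO4 in = 632.7×0.517 + 1893×0.464 + 1797×0.766 = 2582 t/h.
H2SO4 fraction in D = 0.597.

0.597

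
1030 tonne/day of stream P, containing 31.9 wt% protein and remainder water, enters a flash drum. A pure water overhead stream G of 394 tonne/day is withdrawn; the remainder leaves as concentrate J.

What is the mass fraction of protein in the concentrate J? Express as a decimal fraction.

0.5166

protein is not removed: 1030×0.319 = 328.57 tonne/day of protein enters J.
Concentrate = 1030 − 394 = 636 tonne/day.
Mass fraction = 328.57/636 = 0.5166.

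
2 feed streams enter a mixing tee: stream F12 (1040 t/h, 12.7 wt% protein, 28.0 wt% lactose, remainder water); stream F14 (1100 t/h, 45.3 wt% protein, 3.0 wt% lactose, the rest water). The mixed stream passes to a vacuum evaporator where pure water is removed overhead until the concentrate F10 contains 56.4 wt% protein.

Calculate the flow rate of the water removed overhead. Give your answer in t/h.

protein entering = 1040×0.127 + 1100×0.453 = 630.38 t/h.
All protein reports to F10, so F10 = 630.38/0.564 = 1117.7 t/h.
Total feed = 2140 t/h; overhead = 2140 − 1117.7 = 1022.3 t/h.

1022 t/h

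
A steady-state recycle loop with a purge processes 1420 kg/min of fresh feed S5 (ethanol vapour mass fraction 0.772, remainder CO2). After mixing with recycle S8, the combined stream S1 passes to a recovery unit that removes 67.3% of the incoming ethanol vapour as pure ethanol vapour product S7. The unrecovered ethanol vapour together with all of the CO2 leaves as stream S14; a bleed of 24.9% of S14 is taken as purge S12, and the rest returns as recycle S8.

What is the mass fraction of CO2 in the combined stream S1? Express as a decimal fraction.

CO2 enters only via S5 and leaves only via the purge: 1420×0.228 = 0.249×(CO2 in S14), and the recovery unit passes all CO2, so CO2 in S1 = CO2 in S14 = 1300.2 kg/min.
ethanol vapour in S1: m_A = 1420×0.772 + (1−0.249)·(1−0.673)·m_A, so m_A = 1096.2/0.7544 = 1453.1 kg/min.
S1 = 1453.1 + 1300.2 = 2753.3 kg/min.
CO2 fraction in S1 = 1300.2/2753.3 = 0.472.

0.472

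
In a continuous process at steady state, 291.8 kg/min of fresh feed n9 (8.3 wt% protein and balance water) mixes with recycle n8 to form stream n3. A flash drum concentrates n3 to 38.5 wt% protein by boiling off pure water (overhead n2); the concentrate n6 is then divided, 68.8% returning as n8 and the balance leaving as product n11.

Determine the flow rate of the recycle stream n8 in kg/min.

138.7 kg/min

Overall protein balance (none leaves overhead): protein in fresh feed = protein in product, i.e. 291.8×0.083 = (1−0.688)·n6·0.385.
n6 = 24.219/(0.385×0.312) = 201.63 kg/min.
Recycle n8 = 0.688×201.63 = 138.72 kg/min.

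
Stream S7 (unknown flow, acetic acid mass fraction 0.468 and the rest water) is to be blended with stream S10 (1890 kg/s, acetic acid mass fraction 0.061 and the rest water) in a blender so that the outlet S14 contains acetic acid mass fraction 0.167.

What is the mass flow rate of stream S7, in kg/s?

665.6 kg/s

Let S7 be the unknown flow. Total out = 1890 + S7.
acetic acid balance: 115.29 + 0.468·S7 = 0.167·(1890 + S7)
(0.468 − 0.167)·S7 = 0.167×1890 − 115.29 = 200.34
S7 = 200.34 / 0.301 = 665.58 kg/s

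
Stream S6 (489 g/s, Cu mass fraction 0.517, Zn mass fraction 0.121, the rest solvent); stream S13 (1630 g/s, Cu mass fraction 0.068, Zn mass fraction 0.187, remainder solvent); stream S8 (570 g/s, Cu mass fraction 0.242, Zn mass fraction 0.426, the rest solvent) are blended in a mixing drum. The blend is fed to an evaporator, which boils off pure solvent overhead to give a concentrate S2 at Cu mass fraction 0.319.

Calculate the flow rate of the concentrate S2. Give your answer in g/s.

1572 g/s

Cu entering = 489×0.517 + 1630×0.068 + 570×0.242 = 501.59 g/s.
All Cu reports to S2, so S2 = 501.59/0.319 = 1572.4 g/s.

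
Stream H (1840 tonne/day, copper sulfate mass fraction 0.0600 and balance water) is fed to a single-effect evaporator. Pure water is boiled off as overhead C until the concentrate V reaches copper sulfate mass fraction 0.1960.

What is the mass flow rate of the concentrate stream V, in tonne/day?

copper sulfate is conserved: 1840×0.060 = 110.4 tonne/day all reports to the concentrate.
Concentrate = 110.4/(target fraction) = 563.27 tonne/day.

563.3 tonne/day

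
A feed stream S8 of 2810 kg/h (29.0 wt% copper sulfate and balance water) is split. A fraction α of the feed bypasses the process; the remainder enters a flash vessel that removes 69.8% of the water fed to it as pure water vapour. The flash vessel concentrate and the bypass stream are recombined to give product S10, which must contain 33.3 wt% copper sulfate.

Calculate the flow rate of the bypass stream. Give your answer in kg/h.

2078 kg/h

All 2810×0.290 = 814.9 kg/h of copper sulfate reaches S10, so S10 = 814.9/0.333 = 2447.1 kg/h and vapour = 362.85 kg/h.
The evaporator receives (1−α)·2810 of feed at 0.710 water and removes 0.698 of that water:
0.698×0.710×(1−α)×2810 = 362.85
(1−α) = 362.85/1392.6 = 0.2606;  α = 0.7394.
Bypass flow = 0.7394×2810 = 2077.8 kg/h.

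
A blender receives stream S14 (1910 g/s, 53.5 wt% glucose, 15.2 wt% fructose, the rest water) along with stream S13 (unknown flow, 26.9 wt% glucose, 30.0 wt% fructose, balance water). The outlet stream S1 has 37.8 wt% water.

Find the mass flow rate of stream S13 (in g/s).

Let S13 be the unknown flow. Total out = 1910 + S13.
water balance: 597.83 + 0.431·S13 = 0.378·(1910 + S13)
(0.431 − 0.378)·S13 = 0.378×1910 − 597.83 = 124.15
S13 = 124.15 / 0.053 = 2342.5 g/s

2342 g/s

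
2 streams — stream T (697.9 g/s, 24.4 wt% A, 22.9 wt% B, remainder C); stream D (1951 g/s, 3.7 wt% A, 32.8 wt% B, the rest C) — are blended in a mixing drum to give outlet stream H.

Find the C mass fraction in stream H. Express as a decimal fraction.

0.6065

Total flow out = 697.9 + 1951 = 2648.9 g/s.
C in = 697.9×0.527 + 1951×0.635 = 1606.7 g/s.
C mass fraction in H = 1606.7/2648.9 = 0.6065.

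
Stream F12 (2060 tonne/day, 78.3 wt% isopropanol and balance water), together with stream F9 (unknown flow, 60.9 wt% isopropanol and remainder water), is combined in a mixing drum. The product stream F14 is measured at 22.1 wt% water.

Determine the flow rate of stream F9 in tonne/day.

48.47 tonne/day

Let F9 be the unknown flow. Total out = 2060 + F9.
water balance: 447.02 + 0.391·F9 = 0.221·(2060 + F9)
(0.391 − 0.221)·F9 = 0.221×2060 − 447.02 = 8.24
F9 = 8.24 / 0.170 = 48.471 tonne/day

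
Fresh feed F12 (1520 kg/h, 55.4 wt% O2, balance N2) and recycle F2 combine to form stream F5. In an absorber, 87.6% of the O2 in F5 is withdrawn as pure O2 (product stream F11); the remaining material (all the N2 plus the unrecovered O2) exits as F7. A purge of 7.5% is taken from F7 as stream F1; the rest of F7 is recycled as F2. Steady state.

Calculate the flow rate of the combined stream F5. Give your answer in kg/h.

N2 enters only via F12 and leaves only via the purge: 1520×0.446 = 0.075×(N2 in F7), and the absorber passes all N2, so N2 in F5 = N2 in F7 = 9038.9 kg/h.
O2 in F5: m_A = 1520×0.554 + (1−0.075)·(1−0.876)·m_A, so m_A = 842.08/0.8853 = 951.18 kg/h.
F5 = 951.18 + 9038.9 = 9990.1 kg/h.

9990 kg/h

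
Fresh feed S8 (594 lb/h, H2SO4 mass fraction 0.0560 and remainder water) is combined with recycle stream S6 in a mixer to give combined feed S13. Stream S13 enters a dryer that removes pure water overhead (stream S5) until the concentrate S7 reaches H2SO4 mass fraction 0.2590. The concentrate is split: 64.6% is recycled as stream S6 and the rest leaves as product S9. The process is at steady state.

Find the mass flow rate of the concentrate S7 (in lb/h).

Overall H2SO4 balance (none leaves overhead): H2SO4 in fresh feed = H2SO4 in product, i.e. 594×0.056 = (1−0.646)·S7·0.259.
S7 = 33.264/(0.259×0.354) = 362.8 lb/h.

362.8 lb/h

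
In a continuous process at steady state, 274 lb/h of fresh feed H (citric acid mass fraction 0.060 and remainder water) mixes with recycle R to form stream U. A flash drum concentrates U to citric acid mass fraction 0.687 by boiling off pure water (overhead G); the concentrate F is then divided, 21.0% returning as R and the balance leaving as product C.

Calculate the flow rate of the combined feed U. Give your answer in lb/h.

Overall citric acid balance (none leaves overhead): citric acid in fresh feed = citric acid in product, i.e. 274×0.060 = (1−0.210)·F·0.687.
F = 16.44/(0.687×0.790) = 30.291 lb/h.
Recycle R = 0.210×30.291 = 6.3612 lb/h.
Combined feed U = 274 + 6.3612 = 280.36 lb/h.

280.4 lb/h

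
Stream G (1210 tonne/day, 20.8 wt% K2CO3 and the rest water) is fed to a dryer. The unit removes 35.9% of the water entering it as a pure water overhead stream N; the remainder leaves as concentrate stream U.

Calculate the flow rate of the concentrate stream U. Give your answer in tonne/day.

866 tonne/day

water entering = 1210×0.792 = 958.32 tonne/day; overhead removed = 0.359×958.32 = 344.04 tonne/day.
Concentrate = 1210 − 344.04 = 865.96 tonne/day.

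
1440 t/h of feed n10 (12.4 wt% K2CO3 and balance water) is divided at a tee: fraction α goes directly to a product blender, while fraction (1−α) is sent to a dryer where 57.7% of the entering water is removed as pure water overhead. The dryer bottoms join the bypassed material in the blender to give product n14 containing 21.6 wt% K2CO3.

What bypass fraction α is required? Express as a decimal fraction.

All 1440×0.124 = 178.56 t/h of K2CO3 reaches n14, so n14 = 178.56/0.216 = 826.67 t/h and vapour = 613.33 t/h.
The evaporator receives (1−α)·1440 of feed at 0.876 water and removes 0.577 of that water:
0.577×0.876×(1−α)×1440 = 613.33
(1−α) = 613.33/727.85 = 0.8427;  α = 0.1573.

0.157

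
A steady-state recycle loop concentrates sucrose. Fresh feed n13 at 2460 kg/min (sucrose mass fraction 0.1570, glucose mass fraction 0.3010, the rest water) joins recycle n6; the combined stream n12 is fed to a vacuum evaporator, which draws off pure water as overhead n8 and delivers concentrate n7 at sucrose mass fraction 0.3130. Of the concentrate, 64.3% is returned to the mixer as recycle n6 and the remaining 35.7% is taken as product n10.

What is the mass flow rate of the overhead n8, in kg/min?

Overall sucrose balance (none leaves overhead): sucrose in fresh feed = sucrose in product, i.e. 2460×0.157 = (1−0.643)·n7·0.313.
n7 = 386.22/(0.313×0.357) = 3456.4 kg/min.
Recycle n6 = 0.643×3456.4 = 2222.5 kg/min.
Combined feed n12 = 2460 + 2222.5 = 4682.5 kg/min.
Overhead n8 = n12 − n7 = 4682.5 − 3456.4 = 1226.1 kg/min.

1226 kg/min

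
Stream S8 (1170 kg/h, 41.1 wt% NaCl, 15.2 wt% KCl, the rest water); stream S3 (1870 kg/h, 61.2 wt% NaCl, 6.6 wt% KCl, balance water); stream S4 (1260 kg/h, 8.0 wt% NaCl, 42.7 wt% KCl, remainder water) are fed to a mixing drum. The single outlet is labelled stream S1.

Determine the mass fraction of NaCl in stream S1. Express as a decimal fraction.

0.401

Total flow out = 1170 + 1870 + 1260 = 4300 kg/h.
NaCl in = 1170×0.411 + 1870×0.612 + 1260×0.080 = 1726.1 kg/h.
NaCl mass fraction in S1 = 1726.1/4300 = 0.401.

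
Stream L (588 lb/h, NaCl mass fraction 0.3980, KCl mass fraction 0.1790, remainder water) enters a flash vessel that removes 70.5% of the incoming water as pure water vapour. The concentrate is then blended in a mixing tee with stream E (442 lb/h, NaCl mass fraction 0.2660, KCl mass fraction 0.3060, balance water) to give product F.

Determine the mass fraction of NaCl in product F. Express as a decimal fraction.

0.4114

Vapour removed = 0.705×0.423×588 = 175.35 lb/h; concentrate = 412.65 lb/h.
NaCl reaching the mixer = 234.02 (from concentrate) + 442×0.266 = 351.6 lb/h.
Product flow = 412.65 + 442 = 854.65 lb/h; NaCl fraction = 0.4114.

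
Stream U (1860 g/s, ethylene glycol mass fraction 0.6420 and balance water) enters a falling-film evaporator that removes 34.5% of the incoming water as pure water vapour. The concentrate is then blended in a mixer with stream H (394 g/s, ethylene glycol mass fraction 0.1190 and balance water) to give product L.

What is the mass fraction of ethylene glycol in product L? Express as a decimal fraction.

0.6131

Vapour removed = 0.345×0.358×1860 = 229.73 g/s; concentrate = 1630.3 g/s.
ethylene glycol reaching the mixer = 1194.1 (from concentrate) + 394×0.119 = 1241 g/s.
Product flow = 1630.3 + 394 = 2024.3 g/s; ethylene glycol fraction = 0.6131.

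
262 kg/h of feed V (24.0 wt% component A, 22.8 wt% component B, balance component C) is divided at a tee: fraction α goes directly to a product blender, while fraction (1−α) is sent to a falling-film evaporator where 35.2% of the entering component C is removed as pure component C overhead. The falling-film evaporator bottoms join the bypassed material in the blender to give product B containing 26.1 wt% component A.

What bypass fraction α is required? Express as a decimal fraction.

0.570

All 262×0.240 = 62.88 kg/h of component A reaches B, so B = 62.88/0.261 = 240.92 kg/h and vapour = 21.08 kg/h.
The evaporator receives (1−α)·262 of feed at 0.532 component C and removes 0.352 of that component C:
0.352×0.532×(1−α)×262 = 21.08
(1−α) = 21.08/49.063 = 0.4297;  α = 0.5703.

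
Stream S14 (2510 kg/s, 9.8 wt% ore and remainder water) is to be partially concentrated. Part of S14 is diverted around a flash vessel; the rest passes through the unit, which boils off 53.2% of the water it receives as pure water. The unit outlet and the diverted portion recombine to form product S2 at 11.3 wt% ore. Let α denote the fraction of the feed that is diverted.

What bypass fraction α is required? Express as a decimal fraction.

All 2510×0.098 = 245.98 kg/s of ore reaches S2, so S2 = 245.98/0.113 = 2176.8 kg/s and vapour = 333.19 kg/s.
The evaporator receives (1−α)·2510 of feed at 0.902 water and removes 0.532 of that water:
0.532×0.902×(1−α)×2510 = 333.19
(1−α) = 333.19/1204.5 = 0.2766;  α = 0.7234.

0.723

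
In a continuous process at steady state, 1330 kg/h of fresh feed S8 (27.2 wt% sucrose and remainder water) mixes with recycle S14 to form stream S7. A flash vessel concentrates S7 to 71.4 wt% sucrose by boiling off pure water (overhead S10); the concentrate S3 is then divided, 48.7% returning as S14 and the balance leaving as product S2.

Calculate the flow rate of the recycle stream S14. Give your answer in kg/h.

Overall sucrose balance (none leaves overhead): sucrose in fresh feed = sucrose in product, i.e. 1330×0.272 = (1−0.487)·S3·0.714.
S3 = 361.76/(0.714×0.513) = 987.65 kg/h.
Recycle S14 = 0.487×987.65 = 480.99 kg/h.

481 kg/h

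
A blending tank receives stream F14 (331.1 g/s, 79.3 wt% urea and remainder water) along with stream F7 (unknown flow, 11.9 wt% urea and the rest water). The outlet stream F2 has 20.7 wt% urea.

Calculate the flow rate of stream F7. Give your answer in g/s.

Let F7 be the unknown flow. Total out = 331.1 + F7.
urea balance: 262.56 + 0.119·F7 = 0.207·(331.1 + F7)
(0.119 − 0.207)·F7 = 0.207×331.1 − 262.56 = -194.02
F7 = -194.02 / -0.088 = 2204.8 g/s

2205 g/s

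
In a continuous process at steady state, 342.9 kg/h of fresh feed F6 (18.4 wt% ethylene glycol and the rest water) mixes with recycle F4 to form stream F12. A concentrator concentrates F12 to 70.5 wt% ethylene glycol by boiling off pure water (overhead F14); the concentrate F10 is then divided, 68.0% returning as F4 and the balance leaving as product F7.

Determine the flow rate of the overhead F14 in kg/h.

Overall ethylene glycol balance (none leaves overhead): ethylene glycol in fresh feed = ethylene glycol in product, i.e. 342.9×0.184 = (1−0.680)·F10·0.705.
F10 = 63.094/(0.705×0.320) = 279.67 kg/h.
Recycle F4 = 0.680×279.67 = 190.18 kg/h.
Combined feed F12 = 342.9 + 190.18 = 533.08 kg/h.
Overhead F14 = F12 − F10 = 533.08 − 279.67 = 253.41 kg/h.

253.4 kg/h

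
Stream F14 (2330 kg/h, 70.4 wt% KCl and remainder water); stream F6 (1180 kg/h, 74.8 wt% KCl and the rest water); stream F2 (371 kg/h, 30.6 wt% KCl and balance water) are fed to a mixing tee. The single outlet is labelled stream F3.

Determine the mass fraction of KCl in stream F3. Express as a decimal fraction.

0.6793

Total flow out = 2330 + 1180 + 371 = 3881 kg/h.
KCl in = 2330×0.704 + 1180×0.748 + 371×0.306 = 2636.5 kg/h.
KCl mass fraction in F3 = 2636.5/3881 = 0.6793.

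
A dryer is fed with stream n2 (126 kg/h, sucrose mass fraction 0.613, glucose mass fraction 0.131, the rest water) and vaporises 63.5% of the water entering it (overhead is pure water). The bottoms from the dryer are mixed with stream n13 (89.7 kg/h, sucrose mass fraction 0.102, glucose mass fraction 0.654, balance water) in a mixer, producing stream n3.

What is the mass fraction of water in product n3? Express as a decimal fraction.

Vapour removed = 0.635×0.256×126 = 20.483 kg/h; concentrate = 105.52 kg/h.
water reaching the mixer = 11.773 (from concentrate) + 89.7×0.244 = 33.66 kg/h.
Product flow = 105.52 + 89.7 = 195.22 kg/h; water fraction = 0.172.

0.172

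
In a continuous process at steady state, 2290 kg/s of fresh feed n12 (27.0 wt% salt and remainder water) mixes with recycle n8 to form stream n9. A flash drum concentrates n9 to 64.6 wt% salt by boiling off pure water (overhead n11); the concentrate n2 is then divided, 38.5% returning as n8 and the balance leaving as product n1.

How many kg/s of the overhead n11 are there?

1333 kg/s

Overall salt balance (none leaves overhead): salt in fresh feed = salt in product, i.e. 2290×0.270 = (1−0.385)·n2·0.646.
n2 = 618.3/(0.646×0.615) = 1556.3 kg/s.
Recycle n8 = 0.385×1556.3 = 599.17 kg/s.
Combined feed n9 = 2290 + 599.17 = 2889.2 kg/s.
Overhead n11 = n9 − n2 = 2889.2 − 1556.3 = 1332.9 kg/s.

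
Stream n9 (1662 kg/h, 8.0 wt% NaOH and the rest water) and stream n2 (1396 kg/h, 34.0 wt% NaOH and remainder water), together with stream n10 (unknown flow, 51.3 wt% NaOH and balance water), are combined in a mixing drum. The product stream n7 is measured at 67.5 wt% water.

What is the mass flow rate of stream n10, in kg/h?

Let n10 be the unknown flow. Total out = 3058 + n10.
water balance: 2450.4 + 0.487·n10 = 0.675·(3058 + n10)
(0.487 − 0.675)·n10 = 0.675×3058 − 2450.4 = -386.25
n10 = -386.25 / -0.188 = 2054.5 kg/h

2055 kg/h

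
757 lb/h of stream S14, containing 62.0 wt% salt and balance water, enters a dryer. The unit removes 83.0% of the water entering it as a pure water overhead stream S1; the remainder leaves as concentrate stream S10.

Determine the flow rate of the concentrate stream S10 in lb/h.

518.2 lb/h

water entering = 757×0.380 = 287.66 lb/h; overhead removed = 0.830×287.66 = 238.76 lb/h.
Concentrate = 757 − 238.76 = 518.24 lb/h.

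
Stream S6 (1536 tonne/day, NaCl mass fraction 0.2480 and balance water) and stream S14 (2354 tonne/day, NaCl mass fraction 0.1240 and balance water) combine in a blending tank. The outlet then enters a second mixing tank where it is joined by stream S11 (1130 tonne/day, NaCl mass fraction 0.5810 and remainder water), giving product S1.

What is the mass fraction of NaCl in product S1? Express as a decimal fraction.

Overall, product flow = 5020 tonne/day.
NaCl in = 1536×0.248 + 2354×0.124 + 1130×0.581 = 1329.4 tonne/day.
NaCl fraction in S1 = 0.2648.

0.2648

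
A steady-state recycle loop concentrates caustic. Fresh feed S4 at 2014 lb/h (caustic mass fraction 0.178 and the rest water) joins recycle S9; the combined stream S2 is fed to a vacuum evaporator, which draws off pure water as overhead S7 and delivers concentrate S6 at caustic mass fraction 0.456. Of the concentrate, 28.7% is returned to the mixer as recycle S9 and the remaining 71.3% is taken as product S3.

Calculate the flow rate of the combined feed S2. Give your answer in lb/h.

Overall caustic balance (none leaves overhead): caustic in fresh feed = caustic in product, i.e. 2014×0.178 = (1−0.287)·S6·0.456.
S6 = 358.49/(0.456×0.713) = 1102.6 lb/h.
Recycle S9 = 0.287×1102.6 = 316.45 lb/h.
Combined feed S2 = 2014 + 316.45 = 2330.5 lb/h.

2330 lb/h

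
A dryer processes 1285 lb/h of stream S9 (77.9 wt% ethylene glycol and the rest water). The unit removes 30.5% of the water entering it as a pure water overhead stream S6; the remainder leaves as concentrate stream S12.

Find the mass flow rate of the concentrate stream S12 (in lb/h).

1198 lb/h

water entering = 1285×0.221 = 283.99 lb/h; overhead removed = 0.305×283.99 = 86.615 lb/h.
Concentrate = 1285 − 86.615 = 1198.4 lb/h.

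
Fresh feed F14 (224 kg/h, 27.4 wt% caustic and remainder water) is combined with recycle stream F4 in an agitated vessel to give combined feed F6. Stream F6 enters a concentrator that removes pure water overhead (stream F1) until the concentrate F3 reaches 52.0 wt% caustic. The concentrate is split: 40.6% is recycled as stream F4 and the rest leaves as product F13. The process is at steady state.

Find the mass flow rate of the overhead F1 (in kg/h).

106 kg/h

Overall caustic balance (none leaves overhead): caustic in fresh feed = caustic in product, i.e. 224×0.274 = (1−0.406)·F3·0.520.
F3 = 61.376/(0.520×0.594) = 198.7 kg/h.
Recycle F4 = 0.406×198.7 = 80.674 kg/h.
Combined feed F6 = 224 + 80.674 = 304.67 kg/h.
Overhead F1 = F6 − F3 = 304.67 − 198.7 = 105.97 kg/h.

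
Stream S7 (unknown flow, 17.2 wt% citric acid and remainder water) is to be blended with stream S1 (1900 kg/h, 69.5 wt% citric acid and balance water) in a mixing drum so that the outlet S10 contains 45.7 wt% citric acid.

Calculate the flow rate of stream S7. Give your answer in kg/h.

1587 kg/h

Let S7 be the unknown flow. Total out = 1900 + S7.
citric acid balance: 1320.5 + 0.172·S7 = 0.457·(1900 + S7)
(0.172 − 0.457)·S7 = 0.457×1900 − 1320.5 = -452.2
S7 = -452.2 / -0.285 = 1586.7 kg/h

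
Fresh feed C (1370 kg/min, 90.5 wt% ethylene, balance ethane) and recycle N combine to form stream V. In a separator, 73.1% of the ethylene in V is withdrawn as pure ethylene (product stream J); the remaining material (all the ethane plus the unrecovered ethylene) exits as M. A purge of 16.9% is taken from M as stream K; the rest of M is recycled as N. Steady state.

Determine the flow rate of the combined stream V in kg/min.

2367 kg/min

ethane enters only via C and leaves only via the purge: 1370×0.095 = 0.169×(ethane in M), and the separator passes all ethane, so ethane in V = ethane in M = 770.12 kg/min.
ethylene in V: m_A = 1370×0.905 + (1−0.169)·(1−0.731)·m_A, so m_A = 1239.9/0.7765 = 1596.8 kg/min.
V = 1596.8 + 770.12 = 2366.9 kg/min.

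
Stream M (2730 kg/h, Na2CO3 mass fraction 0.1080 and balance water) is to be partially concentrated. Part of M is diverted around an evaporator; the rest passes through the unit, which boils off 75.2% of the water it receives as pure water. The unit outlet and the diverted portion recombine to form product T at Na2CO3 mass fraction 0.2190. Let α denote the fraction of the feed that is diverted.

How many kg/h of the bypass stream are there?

All 2730×0.108 = 294.84 kg/h of Na2CO3 reaches T, so T = 294.84/0.219 = 1346.3 kg/h and vapour = 1383.7 kg/h.
The evaporator receives (1−α)·2730 of feed at 0.892 water and removes 0.752 of that water:
0.752×0.892×(1−α)×2730 = 1383.7
(1−α) = 1383.7/1831.2 = 0.7556;  α = 0.2444.
Bypass flow = 0.2444×2730 = 667.19 kg/h.

667.2 kg/h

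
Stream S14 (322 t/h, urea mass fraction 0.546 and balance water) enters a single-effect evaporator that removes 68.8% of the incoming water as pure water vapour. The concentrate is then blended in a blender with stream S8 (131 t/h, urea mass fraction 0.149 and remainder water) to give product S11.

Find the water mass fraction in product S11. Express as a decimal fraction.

0.446

Vapour removed = 0.688×0.454×322 = 100.58 t/h; concentrate = 221.42 t/h.
water reaching the mixer = 45.611 (from concentrate) + 131×0.851 = 157.09 t/h.
Product flow = 221.42 + 131 = 352.42 t/h; water fraction = 0.446.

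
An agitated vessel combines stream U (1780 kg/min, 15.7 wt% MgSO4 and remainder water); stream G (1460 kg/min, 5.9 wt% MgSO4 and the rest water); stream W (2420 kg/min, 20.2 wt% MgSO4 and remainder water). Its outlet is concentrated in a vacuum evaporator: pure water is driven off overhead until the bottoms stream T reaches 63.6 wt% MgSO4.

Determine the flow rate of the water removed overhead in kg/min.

4317 kg/min

MgSO4 entering = 1780×0.157 + 1460×0.059 + 2420×0.202 = 854.44 kg/min.
All MgSO4 reports to T, so T = 854.44/0.636 = 1343.5 kg/min.
Total feed = 5660 kg/min; overhead = 5660 − 1343.5 = 4316.5 kg/min.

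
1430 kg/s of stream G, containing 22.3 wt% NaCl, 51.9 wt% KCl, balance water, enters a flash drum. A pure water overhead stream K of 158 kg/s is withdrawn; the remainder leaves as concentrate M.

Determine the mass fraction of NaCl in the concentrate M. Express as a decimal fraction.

0.251

NaCl is not removed: 1430×0.223 = 318.89 kg/s of NaCl enters M.
Concentrate = 1430 − 158 = 1272 kg/s.
Mass fraction = 318.89/1272 = 0.251.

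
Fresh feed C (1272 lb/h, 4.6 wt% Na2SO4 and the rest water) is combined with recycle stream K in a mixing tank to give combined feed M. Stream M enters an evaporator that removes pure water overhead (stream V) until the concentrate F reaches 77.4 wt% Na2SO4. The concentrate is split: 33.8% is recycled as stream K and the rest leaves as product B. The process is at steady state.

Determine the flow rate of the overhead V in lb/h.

Overall Na2SO4 balance (none leaves overhead): Na2SO4 in fresh feed = Na2SO4 in product, i.e. 1272×0.046 = (1−0.338)·F·0.774.
F = 58.512/(0.774×0.662) = 114.19 lb/h.
Recycle K = 0.338×114.19 = 38.598 lb/h.
Combined feed M = 1272 + 38.598 = 1310.6 lb/h.
Overhead V = M − F = 1310.6 − 114.19 = 1196.4 lb/h.

1196 lb/h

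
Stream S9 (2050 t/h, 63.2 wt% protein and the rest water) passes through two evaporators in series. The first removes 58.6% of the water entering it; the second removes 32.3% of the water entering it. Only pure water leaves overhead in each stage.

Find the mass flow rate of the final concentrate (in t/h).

1507 t/h

water in feed = 2050×0.368 = 754.4 t/h.
After stage 1: water left = (1−0.586)×754.4 = 312.32; stream total = 1607.9 t/h.
After stage 2: water left = (1−0.323)×312.32 = 211.44; final concentrate = 1507 t/h.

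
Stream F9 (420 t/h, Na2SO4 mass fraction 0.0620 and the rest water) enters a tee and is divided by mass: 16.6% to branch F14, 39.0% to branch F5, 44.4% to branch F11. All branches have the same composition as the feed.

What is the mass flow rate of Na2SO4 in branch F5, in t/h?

Branch F5 total = 0.390×420 = 163.8 t/h.
Na2SO4 in F5 = 0.062×163.8 = 10.156 t/h.

10.16 t/h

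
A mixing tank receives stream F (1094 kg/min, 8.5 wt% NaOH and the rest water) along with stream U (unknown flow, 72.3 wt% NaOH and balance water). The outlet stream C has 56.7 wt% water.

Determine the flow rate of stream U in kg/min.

1313 kg/min

Let U be the unknown flow. Total out = 1094 + U.
water balance: 1001 + 0.277·U = 0.567·(1094 + U)
(0.277 − 0.567)·U = 0.567×1094 − 1001 = -380.71
U = -380.71 / -0.290 = 1312.8 kg/min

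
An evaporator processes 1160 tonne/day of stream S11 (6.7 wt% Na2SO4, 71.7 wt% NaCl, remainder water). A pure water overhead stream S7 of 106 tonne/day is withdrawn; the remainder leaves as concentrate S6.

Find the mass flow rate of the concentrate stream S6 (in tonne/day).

1054 tonne/day

Concentrate = 1160 − 106 = 1054 tonne/day.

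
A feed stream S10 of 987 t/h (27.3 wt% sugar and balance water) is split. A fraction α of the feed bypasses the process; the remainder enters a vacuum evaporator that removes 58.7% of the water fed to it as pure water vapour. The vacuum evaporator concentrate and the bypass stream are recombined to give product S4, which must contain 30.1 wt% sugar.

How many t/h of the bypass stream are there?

771.9 t/h

All 987×0.273 = 269.45 t/h of sugar reaches S4, so S4 = 269.45/0.301 = 895.19 t/h and vapour = 91.814 t/h.
The evaporator receives (1−α)·987 of feed at 0.727 water and removes 0.587 of that water:
0.587×0.727×(1−α)×987 = 91.814
(1−α) = 91.814/421.2 = 0.2180;  α = 0.7820.
Bypass flow = 0.7820×987 = 771.85 t/h.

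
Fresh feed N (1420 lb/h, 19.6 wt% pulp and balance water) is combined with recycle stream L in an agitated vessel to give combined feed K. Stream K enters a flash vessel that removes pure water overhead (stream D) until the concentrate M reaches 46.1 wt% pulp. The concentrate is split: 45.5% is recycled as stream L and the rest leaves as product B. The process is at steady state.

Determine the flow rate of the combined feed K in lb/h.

1924 lb/h

Overall pulp balance (none leaves overhead): pulp in fresh feed = pulp in product, i.e. 1420×0.196 = (1−0.455)·M·0.461.
M = 278.32/(0.461×0.545) = 1107.8 lb/h.
Recycle L = 0.455×1107.8 = 504.03 lb/h.
Combined feed K = 1420 + 504.03 = 1924 lb/h.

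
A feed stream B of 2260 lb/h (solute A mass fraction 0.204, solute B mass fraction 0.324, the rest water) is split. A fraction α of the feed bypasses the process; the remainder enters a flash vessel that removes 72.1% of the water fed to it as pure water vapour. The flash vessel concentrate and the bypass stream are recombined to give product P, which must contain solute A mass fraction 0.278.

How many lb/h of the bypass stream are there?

All 2260×0.204 = 461.04 lb/h of solute A reaches P, so P = 461.04/0.278 = 1658.4 lb/h and vapour = 601.58 lb/h.
The evaporator receives (1−α)·2260 of feed at 0.472 water and removes 0.721 of that water:
0.721×0.472×(1−α)×2260 = 601.58
(1−α) = 601.58/769.11 = 0.7822;  α = 0.2178.
Bypass flow = 0.2178×2260 = 492.26 lb/h.

492.3 lb/h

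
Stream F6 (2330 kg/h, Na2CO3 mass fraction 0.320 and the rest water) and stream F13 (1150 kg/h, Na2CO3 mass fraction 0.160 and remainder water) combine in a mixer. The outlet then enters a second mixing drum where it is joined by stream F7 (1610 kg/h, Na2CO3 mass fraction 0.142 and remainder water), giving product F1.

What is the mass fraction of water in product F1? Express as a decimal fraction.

Overall, product flow = 5090 kg/h.
water in = 2330×0.680 + 1150×0.840 + 1610×0.858 = 3931.8 kg/h.
water fraction in F1 = 0.772.

0.772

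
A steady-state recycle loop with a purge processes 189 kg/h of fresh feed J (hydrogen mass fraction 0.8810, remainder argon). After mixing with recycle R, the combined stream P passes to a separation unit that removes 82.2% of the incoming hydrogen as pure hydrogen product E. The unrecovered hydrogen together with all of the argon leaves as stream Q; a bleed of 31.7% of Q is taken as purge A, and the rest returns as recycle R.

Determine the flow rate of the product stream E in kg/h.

hydrogen in P: m_A = 189×0.881 + (1−0.317)·(1−0.822)·m_A, so m_A = 166.51/0.8784 = 189.55 kg/h.
Product E = 0.822×189.55 = 155.81 kg/h.

155.8 kg/h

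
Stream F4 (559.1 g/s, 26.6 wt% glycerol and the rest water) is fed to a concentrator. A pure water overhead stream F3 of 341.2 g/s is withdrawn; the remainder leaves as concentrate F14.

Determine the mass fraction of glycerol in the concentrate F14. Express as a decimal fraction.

0.6825

glycerol is not removed: 559.1×0.266 = 148.72 g/s of glycerol enters F14.
Concentrate = 559.1 − 341.2 = 217.9 g/s.
Mass fraction = 148.72/217.9 = 0.6825.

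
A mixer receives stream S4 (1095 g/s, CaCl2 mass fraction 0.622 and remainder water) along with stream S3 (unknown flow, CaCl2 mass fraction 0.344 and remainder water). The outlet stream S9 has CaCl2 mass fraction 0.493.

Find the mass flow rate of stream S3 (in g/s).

948 g/s

Let S3 be the unknown flow. Total out = 1095 + S3.
CaCl2 balance: 681.09 + 0.344·S3 = 0.493·(1095 + S3)
(0.344 − 0.493)·S3 = 0.493×1095 − 681.09 = -141.25
S3 = -141.25 / -0.149 = 948.02 g/s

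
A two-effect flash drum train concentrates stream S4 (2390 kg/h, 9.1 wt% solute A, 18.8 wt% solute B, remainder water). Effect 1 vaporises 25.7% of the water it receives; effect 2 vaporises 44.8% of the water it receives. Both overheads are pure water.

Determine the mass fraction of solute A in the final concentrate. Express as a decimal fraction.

0.158

water in feed = 2390×0.721 = 1723.2 kg/h.
After stage 1: water left = (1−0.257)×1723.2 = 1280.3; stream total = 1947.1 kg/h.
After stage 2: water left = (1−0.448)×1280.3 = 706.74; final concentrate = 1373.6 kg/h.
solute A fraction = 217.49/1373.6 = 0.158.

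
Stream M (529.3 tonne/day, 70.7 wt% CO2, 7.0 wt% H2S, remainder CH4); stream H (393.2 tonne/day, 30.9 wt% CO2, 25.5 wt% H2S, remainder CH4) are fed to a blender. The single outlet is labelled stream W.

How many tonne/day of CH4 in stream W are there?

CH4 out = CH4 in = 529.3×0.223 + 393.2×0.436 = 289.47 tonne/day.

289.5 tonne/day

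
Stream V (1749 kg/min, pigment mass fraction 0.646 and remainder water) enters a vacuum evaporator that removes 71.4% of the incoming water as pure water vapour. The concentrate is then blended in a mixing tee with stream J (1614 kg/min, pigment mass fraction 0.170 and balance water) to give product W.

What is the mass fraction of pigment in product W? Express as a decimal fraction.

Vapour removed = 0.714×0.354×1749 = 442.07 kg/min; concentrate = 1306.9 kg/min.
pigment reaching the mixer = 1129.9 (from concentrate) + 1614×0.170 = 1404.2 kg/min.
Product flow = 1306.9 + 1614 = 2920.9 kg/min; pigment fraction = 0.481.

0.481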